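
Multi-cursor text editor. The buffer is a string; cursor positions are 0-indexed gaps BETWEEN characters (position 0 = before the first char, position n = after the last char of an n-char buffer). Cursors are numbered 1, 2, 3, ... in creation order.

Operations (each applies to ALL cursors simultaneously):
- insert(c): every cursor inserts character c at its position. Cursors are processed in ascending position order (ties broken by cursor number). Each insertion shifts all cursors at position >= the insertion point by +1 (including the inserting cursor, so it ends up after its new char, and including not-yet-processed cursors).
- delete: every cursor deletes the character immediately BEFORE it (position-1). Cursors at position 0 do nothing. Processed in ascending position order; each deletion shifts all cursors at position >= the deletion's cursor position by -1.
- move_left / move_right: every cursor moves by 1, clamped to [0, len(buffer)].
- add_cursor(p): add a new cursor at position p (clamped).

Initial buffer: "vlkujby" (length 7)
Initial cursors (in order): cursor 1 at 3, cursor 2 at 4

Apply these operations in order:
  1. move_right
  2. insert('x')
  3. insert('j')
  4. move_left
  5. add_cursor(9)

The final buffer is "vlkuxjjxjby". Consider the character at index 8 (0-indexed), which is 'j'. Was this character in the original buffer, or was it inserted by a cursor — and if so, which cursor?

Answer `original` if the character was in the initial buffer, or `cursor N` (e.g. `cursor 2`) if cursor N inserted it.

Answer: cursor 2

Derivation:
After op 1 (move_right): buffer="vlkujby" (len 7), cursors c1@4 c2@5, authorship .......
After op 2 (insert('x')): buffer="vlkuxjxby" (len 9), cursors c1@5 c2@7, authorship ....1.2..
After op 3 (insert('j')): buffer="vlkuxjjxjby" (len 11), cursors c1@6 c2@9, authorship ....11.22..
After op 4 (move_left): buffer="vlkuxjjxjby" (len 11), cursors c1@5 c2@8, authorship ....11.22..
After op 5 (add_cursor(9)): buffer="vlkuxjjxjby" (len 11), cursors c1@5 c2@8 c3@9, authorship ....11.22..
Authorship (.=original, N=cursor N): . . . . 1 1 . 2 2 . .
Index 8: author = 2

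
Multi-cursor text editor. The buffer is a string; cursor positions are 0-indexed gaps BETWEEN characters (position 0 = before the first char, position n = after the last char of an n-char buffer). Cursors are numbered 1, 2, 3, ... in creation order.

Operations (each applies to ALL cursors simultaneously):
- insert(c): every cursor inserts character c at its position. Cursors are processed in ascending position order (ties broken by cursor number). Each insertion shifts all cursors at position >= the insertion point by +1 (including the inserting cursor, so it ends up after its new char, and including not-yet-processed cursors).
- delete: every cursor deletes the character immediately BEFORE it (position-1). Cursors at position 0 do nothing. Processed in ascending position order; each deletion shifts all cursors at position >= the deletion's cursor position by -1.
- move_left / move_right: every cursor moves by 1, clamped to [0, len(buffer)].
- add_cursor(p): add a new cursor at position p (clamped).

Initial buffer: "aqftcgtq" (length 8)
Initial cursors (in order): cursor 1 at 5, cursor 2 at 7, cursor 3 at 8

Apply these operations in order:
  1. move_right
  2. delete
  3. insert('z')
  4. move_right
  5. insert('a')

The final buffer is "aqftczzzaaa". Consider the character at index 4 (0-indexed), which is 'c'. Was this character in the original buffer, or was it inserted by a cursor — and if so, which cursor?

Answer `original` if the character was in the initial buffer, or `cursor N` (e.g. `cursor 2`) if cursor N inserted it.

After op 1 (move_right): buffer="aqftcgtq" (len 8), cursors c1@6 c2@8 c3@8, authorship ........
After op 2 (delete): buffer="aqftc" (len 5), cursors c1@5 c2@5 c3@5, authorship .....
After op 3 (insert('z')): buffer="aqftczzz" (len 8), cursors c1@8 c2@8 c3@8, authorship .....123
After op 4 (move_right): buffer="aqftczzz" (len 8), cursors c1@8 c2@8 c3@8, authorship .....123
After op 5 (insert('a')): buffer="aqftczzzaaa" (len 11), cursors c1@11 c2@11 c3@11, authorship .....123123
Authorship (.=original, N=cursor N): . . . . . 1 2 3 1 2 3
Index 4: author = original

Answer: original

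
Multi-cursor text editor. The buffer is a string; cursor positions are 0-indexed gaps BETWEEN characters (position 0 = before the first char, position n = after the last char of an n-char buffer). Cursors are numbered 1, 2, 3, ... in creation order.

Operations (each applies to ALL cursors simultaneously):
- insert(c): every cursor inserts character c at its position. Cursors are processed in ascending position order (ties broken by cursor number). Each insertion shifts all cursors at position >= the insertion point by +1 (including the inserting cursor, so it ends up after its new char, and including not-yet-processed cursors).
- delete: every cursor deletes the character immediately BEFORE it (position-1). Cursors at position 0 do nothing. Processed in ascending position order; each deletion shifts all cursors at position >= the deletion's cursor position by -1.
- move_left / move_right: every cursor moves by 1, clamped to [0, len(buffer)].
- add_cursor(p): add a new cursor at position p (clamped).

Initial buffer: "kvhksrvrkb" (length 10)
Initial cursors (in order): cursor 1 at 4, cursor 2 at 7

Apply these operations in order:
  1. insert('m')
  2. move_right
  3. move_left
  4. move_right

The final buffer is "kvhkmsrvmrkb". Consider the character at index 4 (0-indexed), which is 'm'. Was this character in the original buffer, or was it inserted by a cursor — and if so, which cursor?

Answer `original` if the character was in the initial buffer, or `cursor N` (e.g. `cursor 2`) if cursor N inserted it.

After op 1 (insert('m')): buffer="kvhkmsrvmrkb" (len 12), cursors c1@5 c2@9, authorship ....1...2...
After op 2 (move_right): buffer="kvhkmsrvmrkb" (len 12), cursors c1@6 c2@10, authorship ....1...2...
After op 3 (move_left): buffer="kvhkmsrvmrkb" (len 12), cursors c1@5 c2@9, authorship ....1...2...
After op 4 (move_right): buffer="kvhkmsrvmrkb" (len 12), cursors c1@6 c2@10, authorship ....1...2...
Authorship (.=original, N=cursor N): . . . . 1 . . . 2 . . .
Index 4: author = 1

Answer: cursor 1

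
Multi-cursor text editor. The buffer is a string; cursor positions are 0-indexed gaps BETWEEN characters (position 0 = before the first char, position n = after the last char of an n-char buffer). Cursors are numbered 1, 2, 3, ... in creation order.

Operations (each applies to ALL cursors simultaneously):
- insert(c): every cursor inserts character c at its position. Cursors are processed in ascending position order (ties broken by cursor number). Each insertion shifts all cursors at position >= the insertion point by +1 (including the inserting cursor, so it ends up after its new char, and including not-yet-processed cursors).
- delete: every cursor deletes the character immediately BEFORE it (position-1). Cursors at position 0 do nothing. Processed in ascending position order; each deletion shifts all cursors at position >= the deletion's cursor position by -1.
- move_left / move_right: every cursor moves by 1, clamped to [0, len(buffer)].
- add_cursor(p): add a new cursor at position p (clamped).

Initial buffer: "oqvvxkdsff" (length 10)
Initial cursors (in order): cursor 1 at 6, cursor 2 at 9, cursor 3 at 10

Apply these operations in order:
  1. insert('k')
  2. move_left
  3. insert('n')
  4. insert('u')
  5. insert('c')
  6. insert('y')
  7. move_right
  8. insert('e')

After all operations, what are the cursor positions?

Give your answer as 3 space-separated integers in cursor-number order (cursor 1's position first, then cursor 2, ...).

After op 1 (insert('k')): buffer="oqvvxkkdsfkfk" (len 13), cursors c1@7 c2@11 c3@13, authorship ......1...2.3
After op 2 (move_left): buffer="oqvvxkkdsfkfk" (len 13), cursors c1@6 c2@10 c3@12, authorship ......1...2.3
After op 3 (insert('n')): buffer="oqvvxknkdsfnkfnk" (len 16), cursors c1@7 c2@12 c3@15, authorship ......11...22.33
After op 4 (insert('u')): buffer="oqvvxknukdsfnukfnuk" (len 19), cursors c1@8 c2@14 c3@18, authorship ......111...222.333
After op 5 (insert('c')): buffer="oqvvxknuckdsfnuckfnuck" (len 22), cursors c1@9 c2@16 c3@21, authorship ......1111...2222.3333
After op 6 (insert('y')): buffer="oqvvxknucykdsfnucykfnucyk" (len 25), cursors c1@10 c2@18 c3@24, authorship ......11111...22222.33333
After op 7 (move_right): buffer="oqvvxknucykdsfnucykfnucyk" (len 25), cursors c1@11 c2@19 c3@25, authorship ......11111...22222.33333
After op 8 (insert('e')): buffer="oqvvxknucykedsfnucykefnucyke" (len 28), cursors c1@12 c2@21 c3@28, authorship ......111111...222222.333333

Answer: 12 21 28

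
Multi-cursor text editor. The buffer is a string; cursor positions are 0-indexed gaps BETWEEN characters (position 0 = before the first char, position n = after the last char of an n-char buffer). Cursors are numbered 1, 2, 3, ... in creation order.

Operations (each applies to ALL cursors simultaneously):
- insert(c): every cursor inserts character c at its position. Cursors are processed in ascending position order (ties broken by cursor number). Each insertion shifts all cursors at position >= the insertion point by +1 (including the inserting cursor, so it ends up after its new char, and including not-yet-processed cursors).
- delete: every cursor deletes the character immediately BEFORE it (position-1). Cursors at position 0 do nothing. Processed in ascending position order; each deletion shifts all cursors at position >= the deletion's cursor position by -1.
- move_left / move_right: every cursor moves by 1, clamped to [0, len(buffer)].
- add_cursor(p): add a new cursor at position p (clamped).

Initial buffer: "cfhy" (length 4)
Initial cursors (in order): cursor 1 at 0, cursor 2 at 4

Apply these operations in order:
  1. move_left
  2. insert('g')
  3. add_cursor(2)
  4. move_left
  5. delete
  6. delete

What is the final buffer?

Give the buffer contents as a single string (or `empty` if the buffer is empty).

Answer: cgy

Derivation:
After op 1 (move_left): buffer="cfhy" (len 4), cursors c1@0 c2@3, authorship ....
After op 2 (insert('g')): buffer="gcfhgy" (len 6), cursors c1@1 c2@5, authorship 1...2.
After op 3 (add_cursor(2)): buffer="gcfhgy" (len 6), cursors c1@1 c3@2 c2@5, authorship 1...2.
After op 4 (move_left): buffer="gcfhgy" (len 6), cursors c1@0 c3@1 c2@4, authorship 1...2.
After op 5 (delete): buffer="cfgy" (len 4), cursors c1@0 c3@0 c2@2, authorship ..2.
After op 6 (delete): buffer="cgy" (len 3), cursors c1@0 c3@0 c2@1, authorship .2.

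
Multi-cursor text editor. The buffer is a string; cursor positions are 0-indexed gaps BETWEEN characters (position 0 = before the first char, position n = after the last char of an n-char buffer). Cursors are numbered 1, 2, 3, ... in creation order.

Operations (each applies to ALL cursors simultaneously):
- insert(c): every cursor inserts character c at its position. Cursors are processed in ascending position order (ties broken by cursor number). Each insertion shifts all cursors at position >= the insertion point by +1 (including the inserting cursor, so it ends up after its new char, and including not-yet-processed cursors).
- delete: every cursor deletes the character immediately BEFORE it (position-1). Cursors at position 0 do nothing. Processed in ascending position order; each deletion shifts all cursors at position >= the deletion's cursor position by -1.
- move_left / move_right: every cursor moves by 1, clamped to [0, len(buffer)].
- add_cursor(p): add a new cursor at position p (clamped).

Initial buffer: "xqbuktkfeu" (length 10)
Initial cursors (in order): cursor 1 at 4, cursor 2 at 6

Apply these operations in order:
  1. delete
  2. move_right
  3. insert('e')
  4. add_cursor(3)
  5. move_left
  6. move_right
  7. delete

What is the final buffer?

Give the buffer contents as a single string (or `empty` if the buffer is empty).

After op 1 (delete): buffer="xqbkkfeu" (len 8), cursors c1@3 c2@4, authorship ........
After op 2 (move_right): buffer="xqbkkfeu" (len 8), cursors c1@4 c2@5, authorship ........
After op 3 (insert('e')): buffer="xqbkekefeu" (len 10), cursors c1@5 c2@7, authorship ....1.2...
After op 4 (add_cursor(3)): buffer="xqbkekefeu" (len 10), cursors c3@3 c1@5 c2@7, authorship ....1.2...
After op 5 (move_left): buffer="xqbkekefeu" (len 10), cursors c3@2 c1@4 c2@6, authorship ....1.2...
After op 6 (move_right): buffer="xqbkekefeu" (len 10), cursors c3@3 c1@5 c2@7, authorship ....1.2...
After op 7 (delete): buffer="xqkkfeu" (len 7), cursors c3@2 c1@3 c2@4, authorship .......

Answer: xqkkfeu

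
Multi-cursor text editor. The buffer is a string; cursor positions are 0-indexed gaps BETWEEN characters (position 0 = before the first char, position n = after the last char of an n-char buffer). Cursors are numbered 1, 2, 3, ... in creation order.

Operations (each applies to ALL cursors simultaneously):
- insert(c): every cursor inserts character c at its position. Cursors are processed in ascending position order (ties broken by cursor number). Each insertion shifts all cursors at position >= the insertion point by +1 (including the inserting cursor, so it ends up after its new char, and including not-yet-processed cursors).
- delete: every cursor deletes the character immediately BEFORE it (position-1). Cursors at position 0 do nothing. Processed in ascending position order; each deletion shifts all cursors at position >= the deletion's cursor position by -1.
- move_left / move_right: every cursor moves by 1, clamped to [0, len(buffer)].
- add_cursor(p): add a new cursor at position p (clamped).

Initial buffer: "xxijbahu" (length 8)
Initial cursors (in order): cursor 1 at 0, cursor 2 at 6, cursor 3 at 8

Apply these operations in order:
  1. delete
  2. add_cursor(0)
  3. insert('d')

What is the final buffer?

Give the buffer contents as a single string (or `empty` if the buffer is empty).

After op 1 (delete): buffer="xxijbh" (len 6), cursors c1@0 c2@5 c3@6, authorship ......
After op 2 (add_cursor(0)): buffer="xxijbh" (len 6), cursors c1@0 c4@0 c2@5 c3@6, authorship ......
After op 3 (insert('d')): buffer="ddxxijbdhd" (len 10), cursors c1@2 c4@2 c2@8 c3@10, authorship 14.....2.3

Answer: ddxxijbdhd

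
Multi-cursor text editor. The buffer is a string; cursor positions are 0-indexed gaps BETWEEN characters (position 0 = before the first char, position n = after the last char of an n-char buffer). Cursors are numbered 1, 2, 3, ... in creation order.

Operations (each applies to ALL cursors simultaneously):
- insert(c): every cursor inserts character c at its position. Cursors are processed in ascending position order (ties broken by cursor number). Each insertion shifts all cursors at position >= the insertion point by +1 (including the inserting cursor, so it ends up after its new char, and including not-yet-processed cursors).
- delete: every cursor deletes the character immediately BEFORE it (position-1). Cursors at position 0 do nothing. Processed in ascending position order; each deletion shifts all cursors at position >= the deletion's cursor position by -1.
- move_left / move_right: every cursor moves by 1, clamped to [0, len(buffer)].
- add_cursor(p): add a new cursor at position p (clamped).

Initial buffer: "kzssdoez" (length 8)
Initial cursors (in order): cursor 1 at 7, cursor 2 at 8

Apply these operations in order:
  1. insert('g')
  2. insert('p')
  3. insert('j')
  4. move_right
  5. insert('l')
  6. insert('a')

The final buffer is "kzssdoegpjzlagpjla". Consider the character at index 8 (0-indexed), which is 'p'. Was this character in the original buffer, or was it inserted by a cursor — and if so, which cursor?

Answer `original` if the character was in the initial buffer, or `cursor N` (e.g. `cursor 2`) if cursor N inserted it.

After op 1 (insert('g')): buffer="kzssdoegzg" (len 10), cursors c1@8 c2@10, authorship .......1.2
After op 2 (insert('p')): buffer="kzssdoegpzgp" (len 12), cursors c1@9 c2@12, authorship .......11.22
After op 3 (insert('j')): buffer="kzssdoegpjzgpj" (len 14), cursors c1@10 c2@14, authorship .......111.222
After op 4 (move_right): buffer="kzssdoegpjzgpj" (len 14), cursors c1@11 c2@14, authorship .......111.222
After op 5 (insert('l')): buffer="kzssdoegpjzlgpjl" (len 16), cursors c1@12 c2@16, authorship .......111.12222
After op 6 (insert('a')): buffer="kzssdoegpjzlagpjla" (len 18), cursors c1@13 c2@18, authorship .......111.1122222
Authorship (.=original, N=cursor N): . . . . . . . 1 1 1 . 1 1 2 2 2 2 2
Index 8: author = 1

Answer: cursor 1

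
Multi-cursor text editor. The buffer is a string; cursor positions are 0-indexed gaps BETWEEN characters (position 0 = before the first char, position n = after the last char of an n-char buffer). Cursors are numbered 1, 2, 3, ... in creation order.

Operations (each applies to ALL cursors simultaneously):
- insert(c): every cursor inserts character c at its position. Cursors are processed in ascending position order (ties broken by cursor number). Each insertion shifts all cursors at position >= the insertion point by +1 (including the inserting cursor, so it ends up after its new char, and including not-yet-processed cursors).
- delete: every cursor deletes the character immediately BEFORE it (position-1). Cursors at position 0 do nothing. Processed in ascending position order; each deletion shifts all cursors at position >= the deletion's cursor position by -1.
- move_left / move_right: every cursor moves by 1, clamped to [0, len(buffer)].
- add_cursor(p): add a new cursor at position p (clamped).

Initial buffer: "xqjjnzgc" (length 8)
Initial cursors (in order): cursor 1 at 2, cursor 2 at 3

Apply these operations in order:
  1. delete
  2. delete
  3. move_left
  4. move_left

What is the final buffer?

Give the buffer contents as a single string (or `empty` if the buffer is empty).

Answer: jnzgc

Derivation:
After op 1 (delete): buffer="xjnzgc" (len 6), cursors c1@1 c2@1, authorship ......
After op 2 (delete): buffer="jnzgc" (len 5), cursors c1@0 c2@0, authorship .....
After op 3 (move_left): buffer="jnzgc" (len 5), cursors c1@0 c2@0, authorship .....
After op 4 (move_left): buffer="jnzgc" (len 5), cursors c1@0 c2@0, authorship .....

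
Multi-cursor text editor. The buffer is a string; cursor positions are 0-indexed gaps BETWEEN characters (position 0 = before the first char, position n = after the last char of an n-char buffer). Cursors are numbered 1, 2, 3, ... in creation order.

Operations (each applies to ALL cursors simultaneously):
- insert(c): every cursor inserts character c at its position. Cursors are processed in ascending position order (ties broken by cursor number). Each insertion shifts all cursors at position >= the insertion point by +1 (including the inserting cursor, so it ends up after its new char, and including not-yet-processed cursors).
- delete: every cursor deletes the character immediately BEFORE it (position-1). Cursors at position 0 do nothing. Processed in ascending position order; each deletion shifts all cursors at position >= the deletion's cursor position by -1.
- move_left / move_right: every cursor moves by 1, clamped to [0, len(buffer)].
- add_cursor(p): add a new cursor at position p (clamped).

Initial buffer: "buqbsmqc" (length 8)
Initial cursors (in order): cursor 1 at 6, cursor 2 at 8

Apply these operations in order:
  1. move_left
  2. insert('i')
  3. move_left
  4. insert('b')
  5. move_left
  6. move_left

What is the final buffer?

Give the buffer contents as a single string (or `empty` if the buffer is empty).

Answer: buqbsbimqbic

Derivation:
After op 1 (move_left): buffer="buqbsmqc" (len 8), cursors c1@5 c2@7, authorship ........
After op 2 (insert('i')): buffer="buqbsimqic" (len 10), cursors c1@6 c2@9, authorship .....1..2.
After op 3 (move_left): buffer="buqbsimqic" (len 10), cursors c1@5 c2@8, authorship .....1..2.
After op 4 (insert('b')): buffer="buqbsbimqbic" (len 12), cursors c1@6 c2@10, authorship .....11..22.
After op 5 (move_left): buffer="buqbsbimqbic" (len 12), cursors c1@5 c2@9, authorship .....11..22.
After op 6 (move_left): buffer="buqbsbimqbic" (len 12), cursors c1@4 c2@8, authorship .....11..22.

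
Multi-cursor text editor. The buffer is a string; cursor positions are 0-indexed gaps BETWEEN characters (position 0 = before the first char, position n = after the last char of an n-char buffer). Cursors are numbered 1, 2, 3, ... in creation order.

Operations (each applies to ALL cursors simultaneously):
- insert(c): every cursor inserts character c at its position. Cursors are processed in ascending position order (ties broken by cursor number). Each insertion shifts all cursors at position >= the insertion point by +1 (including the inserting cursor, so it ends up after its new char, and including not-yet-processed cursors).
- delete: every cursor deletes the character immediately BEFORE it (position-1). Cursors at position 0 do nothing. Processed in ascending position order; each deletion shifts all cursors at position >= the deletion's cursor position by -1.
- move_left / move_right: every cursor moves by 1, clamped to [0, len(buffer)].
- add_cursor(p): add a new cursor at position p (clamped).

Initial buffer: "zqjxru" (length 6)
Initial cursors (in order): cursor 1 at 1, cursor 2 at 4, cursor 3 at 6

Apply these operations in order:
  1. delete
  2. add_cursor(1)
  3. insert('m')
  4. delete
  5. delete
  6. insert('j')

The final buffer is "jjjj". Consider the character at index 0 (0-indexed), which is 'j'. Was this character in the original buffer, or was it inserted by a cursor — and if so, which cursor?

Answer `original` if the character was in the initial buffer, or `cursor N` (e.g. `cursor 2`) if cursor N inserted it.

After op 1 (delete): buffer="qjr" (len 3), cursors c1@0 c2@2 c3@3, authorship ...
After op 2 (add_cursor(1)): buffer="qjr" (len 3), cursors c1@0 c4@1 c2@2 c3@3, authorship ...
After op 3 (insert('m')): buffer="mqmjmrm" (len 7), cursors c1@1 c4@3 c2@5 c3@7, authorship 1.4.2.3
After op 4 (delete): buffer="qjr" (len 3), cursors c1@0 c4@1 c2@2 c3@3, authorship ...
After op 5 (delete): buffer="" (len 0), cursors c1@0 c2@0 c3@0 c4@0, authorship 
After op 6 (insert('j')): buffer="jjjj" (len 4), cursors c1@4 c2@4 c3@4 c4@4, authorship 1234
Authorship (.=original, N=cursor N): 1 2 3 4
Index 0: author = 1

Answer: cursor 1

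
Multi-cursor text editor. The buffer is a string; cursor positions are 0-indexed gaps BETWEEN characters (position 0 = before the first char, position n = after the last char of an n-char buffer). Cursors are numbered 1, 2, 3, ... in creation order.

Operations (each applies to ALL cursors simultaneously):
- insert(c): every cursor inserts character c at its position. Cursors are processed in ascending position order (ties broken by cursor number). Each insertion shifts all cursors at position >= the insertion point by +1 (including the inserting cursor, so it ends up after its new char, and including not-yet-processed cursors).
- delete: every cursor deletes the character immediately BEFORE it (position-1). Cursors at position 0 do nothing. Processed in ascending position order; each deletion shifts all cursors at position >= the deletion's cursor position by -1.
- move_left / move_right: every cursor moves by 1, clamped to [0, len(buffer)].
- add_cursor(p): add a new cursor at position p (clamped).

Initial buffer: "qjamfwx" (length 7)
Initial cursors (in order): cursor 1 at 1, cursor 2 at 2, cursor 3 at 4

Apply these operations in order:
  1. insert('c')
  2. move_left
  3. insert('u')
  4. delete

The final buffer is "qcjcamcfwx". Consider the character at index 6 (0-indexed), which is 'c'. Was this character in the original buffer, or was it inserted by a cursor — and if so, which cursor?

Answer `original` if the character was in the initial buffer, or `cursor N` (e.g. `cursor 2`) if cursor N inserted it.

Answer: cursor 3

Derivation:
After op 1 (insert('c')): buffer="qcjcamcfwx" (len 10), cursors c1@2 c2@4 c3@7, authorship .1.2..3...
After op 2 (move_left): buffer="qcjcamcfwx" (len 10), cursors c1@1 c2@3 c3@6, authorship .1.2..3...
After op 3 (insert('u')): buffer="qucjucamucfwx" (len 13), cursors c1@2 c2@5 c3@9, authorship .11.22..33...
After op 4 (delete): buffer="qcjcamcfwx" (len 10), cursors c1@1 c2@3 c3@6, authorship .1.2..3...
Authorship (.=original, N=cursor N): . 1 . 2 . . 3 . . .
Index 6: author = 3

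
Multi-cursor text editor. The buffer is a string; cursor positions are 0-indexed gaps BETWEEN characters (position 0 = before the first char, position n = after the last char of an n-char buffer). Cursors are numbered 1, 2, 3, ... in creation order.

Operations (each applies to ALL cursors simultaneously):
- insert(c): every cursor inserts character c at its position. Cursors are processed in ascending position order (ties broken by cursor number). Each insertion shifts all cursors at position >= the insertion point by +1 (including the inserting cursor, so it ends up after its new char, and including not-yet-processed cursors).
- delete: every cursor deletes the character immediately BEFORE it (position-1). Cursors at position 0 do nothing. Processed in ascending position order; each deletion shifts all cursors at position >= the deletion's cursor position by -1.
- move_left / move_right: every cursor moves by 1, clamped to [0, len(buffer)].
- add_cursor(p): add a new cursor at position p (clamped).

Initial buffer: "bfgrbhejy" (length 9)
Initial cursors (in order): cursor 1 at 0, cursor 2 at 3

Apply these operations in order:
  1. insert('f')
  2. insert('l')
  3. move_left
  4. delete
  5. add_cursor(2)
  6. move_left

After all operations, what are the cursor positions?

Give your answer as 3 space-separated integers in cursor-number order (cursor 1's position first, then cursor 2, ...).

After op 1 (insert('f')): buffer="fbfgfrbhejy" (len 11), cursors c1@1 c2@5, authorship 1...2......
After op 2 (insert('l')): buffer="flbfgflrbhejy" (len 13), cursors c1@2 c2@7, authorship 11...22......
After op 3 (move_left): buffer="flbfgflrbhejy" (len 13), cursors c1@1 c2@6, authorship 11...22......
After op 4 (delete): buffer="lbfglrbhejy" (len 11), cursors c1@0 c2@4, authorship 1...2......
After op 5 (add_cursor(2)): buffer="lbfglrbhejy" (len 11), cursors c1@0 c3@2 c2@4, authorship 1...2......
After op 6 (move_left): buffer="lbfglrbhejy" (len 11), cursors c1@0 c3@1 c2@3, authorship 1...2......

Answer: 0 3 1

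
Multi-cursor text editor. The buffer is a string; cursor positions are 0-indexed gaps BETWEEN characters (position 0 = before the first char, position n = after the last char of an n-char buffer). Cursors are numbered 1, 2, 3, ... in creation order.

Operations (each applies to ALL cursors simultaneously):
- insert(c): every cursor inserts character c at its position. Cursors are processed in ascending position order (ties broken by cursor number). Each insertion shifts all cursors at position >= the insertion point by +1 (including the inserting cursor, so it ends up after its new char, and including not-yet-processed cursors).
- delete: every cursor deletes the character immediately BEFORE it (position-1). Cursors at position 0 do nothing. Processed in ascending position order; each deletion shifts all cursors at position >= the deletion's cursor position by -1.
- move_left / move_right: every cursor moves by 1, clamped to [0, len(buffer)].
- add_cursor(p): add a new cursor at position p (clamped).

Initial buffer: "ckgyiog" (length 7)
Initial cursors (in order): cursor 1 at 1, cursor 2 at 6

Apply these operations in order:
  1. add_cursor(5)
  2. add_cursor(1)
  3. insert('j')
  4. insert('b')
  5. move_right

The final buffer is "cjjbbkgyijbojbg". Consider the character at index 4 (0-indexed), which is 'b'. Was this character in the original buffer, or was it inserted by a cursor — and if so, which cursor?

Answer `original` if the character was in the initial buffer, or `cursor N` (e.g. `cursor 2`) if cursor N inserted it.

After op 1 (add_cursor(5)): buffer="ckgyiog" (len 7), cursors c1@1 c3@5 c2@6, authorship .......
After op 2 (add_cursor(1)): buffer="ckgyiog" (len 7), cursors c1@1 c4@1 c3@5 c2@6, authorship .......
After op 3 (insert('j')): buffer="cjjkgyijojg" (len 11), cursors c1@3 c4@3 c3@8 c2@10, authorship .14....3.2.
After op 4 (insert('b')): buffer="cjjbbkgyijbojbg" (len 15), cursors c1@5 c4@5 c3@11 c2@14, authorship .1414....33.22.
After op 5 (move_right): buffer="cjjbbkgyijbojbg" (len 15), cursors c1@6 c4@6 c3@12 c2@15, authorship .1414....33.22.
Authorship (.=original, N=cursor N): . 1 4 1 4 . . . . 3 3 . 2 2 .
Index 4: author = 4

Answer: cursor 4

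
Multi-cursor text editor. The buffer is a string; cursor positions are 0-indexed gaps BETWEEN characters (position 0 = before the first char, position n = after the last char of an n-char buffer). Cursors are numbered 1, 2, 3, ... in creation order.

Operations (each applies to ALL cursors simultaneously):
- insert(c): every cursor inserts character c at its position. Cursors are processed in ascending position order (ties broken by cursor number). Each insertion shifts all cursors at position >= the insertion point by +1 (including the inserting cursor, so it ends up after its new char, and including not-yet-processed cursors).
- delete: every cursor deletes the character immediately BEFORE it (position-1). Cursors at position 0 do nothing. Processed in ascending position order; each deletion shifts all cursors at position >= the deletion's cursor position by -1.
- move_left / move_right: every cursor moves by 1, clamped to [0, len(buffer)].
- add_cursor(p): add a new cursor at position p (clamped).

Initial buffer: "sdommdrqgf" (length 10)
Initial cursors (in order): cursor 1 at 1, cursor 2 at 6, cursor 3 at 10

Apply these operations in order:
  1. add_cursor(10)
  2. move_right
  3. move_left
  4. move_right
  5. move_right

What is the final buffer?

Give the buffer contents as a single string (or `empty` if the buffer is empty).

Answer: sdommdrqgf

Derivation:
After op 1 (add_cursor(10)): buffer="sdommdrqgf" (len 10), cursors c1@1 c2@6 c3@10 c4@10, authorship ..........
After op 2 (move_right): buffer="sdommdrqgf" (len 10), cursors c1@2 c2@7 c3@10 c4@10, authorship ..........
After op 3 (move_left): buffer="sdommdrqgf" (len 10), cursors c1@1 c2@6 c3@9 c4@9, authorship ..........
After op 4 (move_right): buffer="sdommdrqgf" (len 10), cursors c1@2 c2@7 c3@10 c4@10, authorship ..........
After op 5 (move_right): buffer="sdommdrqgf" (len 10), cursors c1@3 c2@8 c3@10 c4@10, authorship ..........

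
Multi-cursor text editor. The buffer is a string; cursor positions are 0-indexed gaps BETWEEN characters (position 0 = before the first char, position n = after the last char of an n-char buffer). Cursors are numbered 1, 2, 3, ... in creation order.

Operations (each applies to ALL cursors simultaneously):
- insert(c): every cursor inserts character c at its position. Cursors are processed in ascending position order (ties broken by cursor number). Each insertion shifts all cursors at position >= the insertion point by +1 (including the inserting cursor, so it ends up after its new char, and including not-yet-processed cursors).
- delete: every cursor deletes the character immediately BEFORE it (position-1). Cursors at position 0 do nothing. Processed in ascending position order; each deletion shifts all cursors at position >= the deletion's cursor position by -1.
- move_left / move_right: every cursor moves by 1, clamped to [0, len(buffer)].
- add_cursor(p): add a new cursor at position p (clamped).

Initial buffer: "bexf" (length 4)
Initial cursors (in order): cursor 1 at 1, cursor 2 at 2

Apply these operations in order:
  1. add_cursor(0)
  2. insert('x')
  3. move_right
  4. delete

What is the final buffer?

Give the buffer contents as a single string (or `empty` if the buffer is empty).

After op 1 (add_cursor(0)): buffer="bexf" (len 4), cursors c3@0 c1@1 c2@2, authorship ....
After op 2 (insert('x')): buffer="xbxexxf" (len 7), cursors c3@1 c1@3 c2@5, authorship 3.1.2..
After op 3 (move_right): buffer="xbxexxf" (len 7), cursors c3@2 c1@4 c2@6, authorship 3.1.2..
After op 4 (delete): buffer="xxxf" (len 4), cursors c3@1 c1@2 c2@3, authorship 312.

Answer: xxxf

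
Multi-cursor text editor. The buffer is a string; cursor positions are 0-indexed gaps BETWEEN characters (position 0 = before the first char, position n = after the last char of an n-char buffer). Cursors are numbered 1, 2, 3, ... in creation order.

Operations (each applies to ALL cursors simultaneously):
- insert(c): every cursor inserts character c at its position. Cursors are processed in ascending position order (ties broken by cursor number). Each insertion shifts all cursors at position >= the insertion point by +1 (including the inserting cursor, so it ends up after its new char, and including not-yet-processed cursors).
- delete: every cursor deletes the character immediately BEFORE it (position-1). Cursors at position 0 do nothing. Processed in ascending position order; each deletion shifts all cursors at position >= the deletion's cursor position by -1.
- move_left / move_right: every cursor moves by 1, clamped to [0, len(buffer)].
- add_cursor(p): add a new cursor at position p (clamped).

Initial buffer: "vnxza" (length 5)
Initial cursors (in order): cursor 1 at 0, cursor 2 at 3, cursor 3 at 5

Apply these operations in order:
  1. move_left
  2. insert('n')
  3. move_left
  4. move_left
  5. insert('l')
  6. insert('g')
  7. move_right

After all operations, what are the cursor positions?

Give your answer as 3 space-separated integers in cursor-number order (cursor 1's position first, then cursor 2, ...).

Answer: 3 7 12

Derivation:
After op 1 (move_left): buffer="vnxza" (len 5), cursors c1@0 c2@2 c3@4, authorship .....
After op 2 (insert('n')): buffer="nvnnxzna" (len 8), cursors c1@1 c2@4 c3@7, authorship 1..2..3.
After op 3 (move_left): buffer="nvnnxzna" (len 8), cursors c1@0 c2@3 c3@6, authorship 1..2..3.
After op 4 (move_left): buffer="nvnnxzna" (len 8), cursors c1@0 c2@2 c3@5, authorship 1..2..3.
After op 5 (insert('l')): buffer="lnvlnnxlzna" (len 11), cursors c1@1 c2@4 c3@8, authorship 11.2.2.3.3.
After op 6 (insert('g')): buffer="lgnvlgnnxlgzna" (len 14), cursors c1@2 c2@6 c3@11, authorship 111.22.2.33.3.
After op 7 (move_right): buffer="lgnvlgnnxlgzna" (len 14), cursors c1@3 c2@7 c3@12, authorship 111.22.2.33.3.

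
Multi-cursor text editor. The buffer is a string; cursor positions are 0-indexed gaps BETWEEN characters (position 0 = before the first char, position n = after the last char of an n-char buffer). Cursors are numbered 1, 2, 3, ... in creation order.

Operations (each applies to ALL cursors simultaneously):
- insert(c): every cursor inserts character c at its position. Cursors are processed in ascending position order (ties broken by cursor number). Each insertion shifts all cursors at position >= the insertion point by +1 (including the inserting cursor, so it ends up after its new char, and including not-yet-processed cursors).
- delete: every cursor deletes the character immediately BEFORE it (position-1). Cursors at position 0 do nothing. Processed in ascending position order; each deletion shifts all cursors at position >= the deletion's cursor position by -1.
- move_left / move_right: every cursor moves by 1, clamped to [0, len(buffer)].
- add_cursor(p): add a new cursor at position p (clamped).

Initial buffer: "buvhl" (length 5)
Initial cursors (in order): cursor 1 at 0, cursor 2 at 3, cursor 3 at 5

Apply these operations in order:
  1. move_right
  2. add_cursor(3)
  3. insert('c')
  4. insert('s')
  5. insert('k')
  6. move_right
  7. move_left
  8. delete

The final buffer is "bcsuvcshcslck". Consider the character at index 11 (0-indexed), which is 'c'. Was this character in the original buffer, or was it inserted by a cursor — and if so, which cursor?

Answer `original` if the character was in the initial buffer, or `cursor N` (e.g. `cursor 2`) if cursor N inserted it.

Answer: cursor 3

Derivation:
After op 1 (move_right): buffer="buvhl" (len 5), cursors c1@1 c2@4 c3@5, authorship .....
After op 2 (add_cursor(3)): buffer="buvhl" (len 5), cursors c1@1 c4@3 c2@4 c3@5, authorship .....
After op 3 (insert('c')): buffer="bcuvchclc" (len 9), cursors c1@2 c4@5 c2@7 c3@9, authorship .1..4.2.3
After op 4 (insert('s')): buffer="bcsuvcshcslcs" (len 13), cursors c1@3 c4@7 c2@10 c3@13, authorship .11..44.22.33
After op 5 (insert('k')): buffer="bcskuvcskhcsklcsk" (len 17), cursors c1@4 c4@9 c2@13 c3@17, authorship .111..444.222.333
After op 6 (move_right): buffer="bcskuvcskhcsklcsk" (len 17), cursors c1@5 c4@10 c2@14 c3@17, authorship .111..444.222.333
After op 7 (move_left): buffer="bcskuvcskhcsklcsk" (len 17), cursors c1@4 c4@9 c2@13 c3@16, authorship .111..444.222.333
After op 8 (delete): buffer="bcsuvcshcslck" (len 13), cursors c1@3 c4@7 c2@10 c3@12, authorship .11..44.22.33
Authorship (.=original, N=cursor N): . 1 1 . . 4 4 . 2 2 . 3 3
Index 11: author = 3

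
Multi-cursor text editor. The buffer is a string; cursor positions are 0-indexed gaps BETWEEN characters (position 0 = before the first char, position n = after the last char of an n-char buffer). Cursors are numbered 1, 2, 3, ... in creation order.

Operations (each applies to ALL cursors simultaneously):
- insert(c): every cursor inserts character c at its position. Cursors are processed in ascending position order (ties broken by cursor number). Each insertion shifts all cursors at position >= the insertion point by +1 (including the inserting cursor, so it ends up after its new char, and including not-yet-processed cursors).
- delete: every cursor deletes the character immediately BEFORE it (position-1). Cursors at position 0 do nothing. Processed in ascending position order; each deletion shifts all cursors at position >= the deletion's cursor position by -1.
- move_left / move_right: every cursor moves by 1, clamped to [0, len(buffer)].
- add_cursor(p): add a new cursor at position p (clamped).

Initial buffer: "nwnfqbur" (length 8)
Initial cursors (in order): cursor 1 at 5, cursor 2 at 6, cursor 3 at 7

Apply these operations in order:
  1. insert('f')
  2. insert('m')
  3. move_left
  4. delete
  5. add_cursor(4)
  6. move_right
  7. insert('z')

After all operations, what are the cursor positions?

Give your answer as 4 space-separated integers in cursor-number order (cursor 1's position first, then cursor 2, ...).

After op 1 (insert('f')): buffer="nwnfqfbfufr" (len 11), cursors c1@6 c2@8 c3@10, authorship .....1.2.3.
After op 2 (insert('m')): buffer="nwnfqfmbfmufmr" (len 14), cursors c1@7 c2@10 c3@13, authorship .....11.22.33.
After op 3 (move_left): buffer="nwnfqfmbfmufmr" (len 14), cursors c1@6 c2@9 c3@12, authorship .....11.22.33.
After op 4 (delete): buffer="nwnfqmbmumr" (len 11), cursors c1@5 c2@7 c3@9, authorship .....1.2.3.
After op 5 (add_cursor(4)): buffer="nwnfqmbmumr" (len 11), cursors c4@4 c1@5 c2@7 c3@9, authorship .....1.2.3.
After op 6 (move_right): buffer="nwnfqmbmumr" (len 11), cursors c4@5 c1@6 c2@8 c3@10, authorship .....1.2.3.
After op 7 (insert('z')): buffer="nwnfqzmzbmzumzr" (len 15), cursors c4@6 c1@8 c2@11 c3@14, authorship .....411.22.33.

Answer: 8 11 14 6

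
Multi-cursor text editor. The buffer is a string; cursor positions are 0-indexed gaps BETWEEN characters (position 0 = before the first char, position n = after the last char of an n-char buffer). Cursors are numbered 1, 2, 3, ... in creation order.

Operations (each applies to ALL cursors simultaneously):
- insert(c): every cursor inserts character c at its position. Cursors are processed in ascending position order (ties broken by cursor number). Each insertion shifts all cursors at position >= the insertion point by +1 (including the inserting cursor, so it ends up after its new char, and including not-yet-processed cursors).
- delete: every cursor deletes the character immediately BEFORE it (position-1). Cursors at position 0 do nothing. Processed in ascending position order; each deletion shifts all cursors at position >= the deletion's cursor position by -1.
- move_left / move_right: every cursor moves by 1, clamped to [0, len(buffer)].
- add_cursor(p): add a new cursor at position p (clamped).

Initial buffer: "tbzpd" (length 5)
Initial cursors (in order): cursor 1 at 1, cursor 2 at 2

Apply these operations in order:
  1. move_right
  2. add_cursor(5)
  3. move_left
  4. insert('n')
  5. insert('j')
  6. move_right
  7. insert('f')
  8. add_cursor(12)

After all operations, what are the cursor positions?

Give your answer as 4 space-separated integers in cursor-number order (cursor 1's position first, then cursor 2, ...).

Answer: 5 9 14 12

Derivation:
After op 1 (move_right): buffer="tbzpd" (len 5), cursors c1@2 c2@3, authorship .....
After op 2 (add_cursor(5)): buffer="tbzpd" (len 5), cursors c1@2 c2@3 c3@5, authorship .....
After op 3 (move_left): buffer="tbzpd" (len 5), cursors c1@1 c2@2 c3@4, authorship .....
After op 4 (insert('n')): buffer="tnbnzpnd" (len 8), cursors c1@2 c2@4 c3@7, authorship .1.2..3.
After op 5 (insert('j')): buffer="tnjbnjzpnjd" (len 11), cursors c1@3 c2@6 c3@10, authorship .11.22..33.
After op 6 (move_right): buffer="tnjbnjzpnjd" (len 11), cursors c1@4 c2@7 c3@11, authorship .11.22..33.
After op 7 (insert('f')): buffer="tnjbfnjzfpnjdf" (len 14), cursors c1@5 c2@9 c3@14, authorship .11.122.2.33.3
After op 8 (add_cursor(12)): buffer="tnjbfnjzfpnjdf" (len 14), cursors c1@5 c2@9 c4@12 c3@14, authorship .11.122.2.33.3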